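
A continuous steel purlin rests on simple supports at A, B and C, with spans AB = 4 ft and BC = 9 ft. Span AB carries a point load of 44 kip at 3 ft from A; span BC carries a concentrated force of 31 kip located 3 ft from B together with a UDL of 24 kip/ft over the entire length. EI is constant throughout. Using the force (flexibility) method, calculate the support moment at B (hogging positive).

Take M_B as the redundant. Released structure: two simple spans AB and BC with a hinge at B.
Rotations at B on the released spans (each span's end-slope, ×1/EI):
  span AB: point load 44 at a = 3: Pab(L + a)/(6LEI) = 38.5/EI
  span BC: point load 31 at a = 3: Pab(L + b)/(6LEI) = 155/EI
  span BC: UDL 24: wL³/(24EI) = 729/EI
  relative rotation θ_0 = (38.5 + 884)/EI = 922.5/EI
A unit hogging moment at B produces rotation L₁/(3EI) + L₂/(3EI) = 4.333/EI.
Slope continuity at B: θ_0 = M_B·4.333/EI, so M_B = 922.5/4.333 = 212.9 kip·ft (hogging).

M_B = 212.9 kip·ft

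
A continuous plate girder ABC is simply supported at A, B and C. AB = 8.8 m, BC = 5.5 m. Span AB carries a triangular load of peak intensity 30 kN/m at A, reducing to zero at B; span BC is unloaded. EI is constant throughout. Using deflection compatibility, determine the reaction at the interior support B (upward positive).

R_B = 68.64 kN

Take M_B as the redundant. Released structure: two simple spans AB and BC with a hinge at B.
Discontinuity in slope at B on the released structure — sum the simple-span end rotations:
  span AB: triangular load, peak 30: 7w₀L³/(360EI) = 397.5/EI
  relative rotation θ_0 = (397.5 + 0)/EI = 397.5/EI
A unit hogging moment at B produces rotation L₁/(3EI) + L₂/(3EI) = 4.767/EI.
Slope continuity at B: θ_0 = M_B·4.767/EI, so M_B = 397.5/4.767 = 83.4 kN·m (hogging).
Span AB, ΣM about A with M_B applied at B: R_B^{AB}·8.8 = 387.2 + 83.4, so R_B^{AB} = 53.48 kN and R_A = 132 − 53.48 = 78.52 kN.
Span BC, ΣM about C: R_B^{BC}·5.5 = 0 + 83.4, so R_B^{BC} = 15.16 kN and R_C = 0 − 15.16 = -15.16 kN.
R_B = 53.48 + 15.16 = 68.64 kN.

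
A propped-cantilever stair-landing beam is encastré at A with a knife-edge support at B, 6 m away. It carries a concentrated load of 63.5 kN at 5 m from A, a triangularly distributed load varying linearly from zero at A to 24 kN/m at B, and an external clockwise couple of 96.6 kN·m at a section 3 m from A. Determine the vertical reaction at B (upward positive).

Remove the prop at B; the released (primary) structure is a cantilever built in at A.
Primary-structure tip deflection at B by superposition:
  point load 63.5 at a = 5: Pa²(3L − a)/(6EI) = 3440/EI
  triangular load, peak 24 at the free end: 11w₀L⁴/(120EI) = 2851/EI
  clockwise couple 96.6 at a = 3: M₀a(2L − a)/(2EI) = 1304/EI
  δ_0 = 7595/EI
Flexibility coefficient — unit upward force at B: δ_{BB} = L³/(3EI) = 72/EI.
The prop prevents deflection at B: R_B = δ_0/δ_{BB} = 7595/72 = 105.5 kN.

R_B = 105.5 kN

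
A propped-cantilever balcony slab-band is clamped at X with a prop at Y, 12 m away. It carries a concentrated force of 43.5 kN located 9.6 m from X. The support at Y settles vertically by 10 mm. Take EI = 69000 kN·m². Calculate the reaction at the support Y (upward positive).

R_Y = 29.43 kN

Choose R_Y as the redundant. The primary structure is the cantilever fixed at X.
Deflection at Y on the released cantilever, summing each load's contribution:
  point load 43.5 at a = 9.6: Pa²(3L − a)/(6EI) = 17639/EI
Flexibility coefficient — unit upward force at Y: δ_{YY} = L³/(3EI) = 576/EI.
With EI = 69000 kN·m²: δ_0 = 0.25564 m and δ_{YY} = 0.008348 m/kN.
Compatibility — the beam at Y must follow the support down by 0.01 m: δ_0 − R_Y·δ_{YY} = 0.01, so R_Y = (0.25564 − 0.01)/0.008348 = 29.43 kN.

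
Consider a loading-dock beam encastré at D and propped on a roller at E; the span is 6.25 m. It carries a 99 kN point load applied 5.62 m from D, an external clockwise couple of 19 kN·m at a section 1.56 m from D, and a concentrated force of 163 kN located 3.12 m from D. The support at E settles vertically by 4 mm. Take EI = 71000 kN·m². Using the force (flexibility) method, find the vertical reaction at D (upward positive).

Remove the prop at E; the released (primary) structure is a cantilever built in at D.
Deflection at E on the released cantilever, summing each load's contribution:
  point load 99 at a = 5.62: Pa²(3L − a)/(6EI) = 6843/EI
  clockwise couple 19 at a = 1.56: M₀a(2L − a)/(2EI) = 162.1/EI
  point load 163 at a = 3.12: Pa²(3L − a)/(6EI) = 4133/EI
  δ_0 = 11138/EI
Flexibility coefficient — unit upward force at E: δ_{EE} = L³/(3EI) = 81.38/EI.
With EI = 71000 kN·m²: δ_0 = 0.15687 m and δ_{EE} = 0.001146 m/kN.
Compatibility — the beam at E must follow the support down by 0.004 m: δ_0 − R_E·δ_{EE} = 0.004, so R_E = (0.15687 − 0.004)/0.001146 = 133.4 kN.
Vertical equilibrium: R_D = ΣP − R_E = 262 − 133.4 = 128.6 kN.

R_D = 128.6 kN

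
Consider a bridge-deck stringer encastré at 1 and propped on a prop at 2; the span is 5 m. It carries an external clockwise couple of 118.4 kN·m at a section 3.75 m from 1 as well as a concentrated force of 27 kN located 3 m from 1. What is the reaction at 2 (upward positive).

R_2 = 44.96 kN

Remove the prop at 2; the released (primary) structure is a cantilever built in at 1.
Free-end deflection of the primary structure under the applied loading (downward +):
  clockwise couple 118.4 at a = 3.75: M₀a(2L − a)/(2EI) = 1388/EI
  point load 27 at a = 3: Pa²(3L − a)/(6EI) = 486/EI
  δ_0 = 1874/EI
Flexibility coefficient — unit upward force at 2: δ_{22} = L³/(3EI) = 41.67/EI.
The prop prevents deflection at 2: R_2 = δ_0/δ_{22} = 1874/41.67 = 44.96 kN.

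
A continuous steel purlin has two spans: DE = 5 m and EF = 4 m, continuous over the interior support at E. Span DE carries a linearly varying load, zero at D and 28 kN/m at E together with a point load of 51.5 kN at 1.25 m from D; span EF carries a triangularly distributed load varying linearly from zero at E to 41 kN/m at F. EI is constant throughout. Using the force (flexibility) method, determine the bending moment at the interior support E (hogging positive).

M_E = 59.7 kN·m

Release continuity at E by inserting a hinge; the redundant is the internal moment M_E. The primary structure is two simply-supported spans DE and EF.
Rotations at E on the released spans (each span's end-slope, ×1/EI):
  span DE: triangular load, peak 28: w₀L³/(45EI) = 77.78/EI
  span DE: point load 51.5 at a = 1.25: Pab(L + a)/(6LEI) = 50.29/EI
  span EF: triangular load, peak 41: 7w₀L³/(360EI) = 51.02/EI
  relative rotation θ_0 = (128.1 + 51.02)/EI = 179.1/EI
A unit hogging moment at E produces rotation L₁/(3EI) + L₂/(3EI) = 3/EI.
Slope continuity at E: θ_0 = M_E·3/EI, so M_E = 179.1/3 = 59.7 kN·m (hogging).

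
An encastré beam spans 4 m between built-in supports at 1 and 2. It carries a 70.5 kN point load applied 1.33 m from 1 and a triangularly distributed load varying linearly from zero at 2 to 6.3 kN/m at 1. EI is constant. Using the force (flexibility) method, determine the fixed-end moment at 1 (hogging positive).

Take the two fixed-end moments M_1, M_2 as redundants; the released structure is the simple span 12.
On the primary (simply-supported) span, the end slopes from the loading are:
  at 1: point load 70.5 at a = 1.33: Pab(L + b)/(6LEI) = 69.58/EI
  at 2: point load 70.5 at a = 1.33: Pab(L + a)/(6LEI) = 55.6/EI
  at 1: triangular load, peak 6.3: w₀L³/(45EI) = 8.96/EI
  at 2: triangular load, peak 6.3: 7w₀L³/(360EI) = 7.84/EI
  θ_10 = 78.54/EI,  θ_20 = 63.44/EI
Flexibility coefficients: a unit moment at one end gives L/(3EI) there and L/(6EI) at the far end, so f₁₁ = f₂₂ = 1.333/EI and f₁₂ = f₂₁ = 0.6667/EI.
Compatibility — zero rotation at each built-in end:
  1.333 M_1 + 0.6667 M_2 = 78.54
  0.6667 M_1 + 1.333 M_2 = 63.44
Solving the pair gives M_1 = 46.82 kN·m and M_2 = 24.17 kN·m (hogging).

M_1 = 46.82 kN·m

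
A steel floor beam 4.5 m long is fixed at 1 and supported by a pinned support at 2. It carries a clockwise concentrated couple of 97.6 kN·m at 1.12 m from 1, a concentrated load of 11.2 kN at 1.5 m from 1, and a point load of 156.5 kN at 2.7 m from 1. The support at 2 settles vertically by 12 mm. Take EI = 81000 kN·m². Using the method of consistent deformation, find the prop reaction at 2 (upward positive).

R_2 = 51.45 kN

Release the roller at 2. Primary structure: cantilever fixed at 1.
Deflection at 2 on the released cantilever, summing each load's contribution:
  clockwise couple 97.6 at a = 1.12: M₀a(2L − a)/(2EI) = 430.7/EI
  point load 11.2 at a = 1.5: Pa²(3L − a)/(6EI) = 50.4/EI
  point load 156.5 at a = 2.7: Pa²(3L − a)/(6EI) = 2054/EI
  δ_0 = 2535/EI
Flexibility coefficient — unit upward force at 2: δ_{22} = L³/(3EI) = 30.38/EI.
With EI = 81000 kN·m²: δ_0 = 0.031292 m and δ_{22} = 0.000375 m/kN.
Compatibility — the beam at 2 must follow the support down by 0.012 m: δ_0 − R_2·δ_{22} = 0.012, so R_2 = (0.031292 − 0.012)/0.000375 = 51.45 kN.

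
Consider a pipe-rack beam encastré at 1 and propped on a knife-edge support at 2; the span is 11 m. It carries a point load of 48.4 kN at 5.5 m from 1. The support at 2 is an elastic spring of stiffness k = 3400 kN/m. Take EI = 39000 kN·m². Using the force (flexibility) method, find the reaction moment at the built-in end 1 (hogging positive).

Release the roller at 2. Primary structure: cantilever fixed at 1.
Primary-structure tip deflection at 2 by superposition:
  point load 48.4 at a = 5.5: Pa²(3L − a)/(6EI) = 6710/EI
Tip deflection under a unit load at 2: L³/(3EI) = 443.7/EI.
With EI = 39000 kN·m²: δ_0 = 0.17206 m and δ_{22} = 0.011376 m/kN.
Compatibility — the spring shortens by R_2/k under the reaction it provides: δ_0 − R_2·δ_{22} = R_2/k. With 1/k = 0.000294 m/kN, R_2 = δ_0 / (δ_{22} + 1/k) = 0.17206 / (0.011376 + 0.000294) = 14.74 kN.
Moment equilibrium about 1: M_1 = Σ(load moments about 1) − R_2·L = 266.2 − 14.74×11 = 104 kN·m.

M_1 = 104 kN·m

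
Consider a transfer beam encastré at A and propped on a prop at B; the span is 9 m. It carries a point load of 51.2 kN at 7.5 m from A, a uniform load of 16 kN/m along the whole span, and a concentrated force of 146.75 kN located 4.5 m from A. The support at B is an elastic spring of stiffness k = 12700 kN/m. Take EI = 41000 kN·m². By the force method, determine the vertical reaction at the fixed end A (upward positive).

Take the reaction at B as the redundant and release it; the primary structure is a cantilever fixed at A.
Free-end deflection of the primary structure under the applied loading (downward +):
  point load 51.2 at a = 7.5: Pa²(3L − a)/(6EI) = 9360/EI
  UDL 16: wL⁴/(8EI) = 13122/EI
  point load 146.75 at a = 4.5: Pa²(3L − a)/(6EI) = 11144/EI
  δ_0 = 33626/EI
Tip deflection under a unit load at B: L³/(3EI) = 243/EI.
With EI = 41000 kN·m²: δ_0 = 0.82014 m and δ_{BB} = 0.005927 m/kN.
Compatibility — the spring shortens by R_B/k under the reaction it provides: δ_0 − R_B·δ_{BB} = R_B/k. With 1/k = 0.000079 m/kN, R_B = δ_0 / (δ_{BB} + 1/k) = 0.82014 / (0.005927 + 0.000079) = 136.6 kN.
Vertical equilibrium: R_A = ΣP − R_B = 341.9 − 136.6 = 205.4 kN.

R_A = 205.4 kN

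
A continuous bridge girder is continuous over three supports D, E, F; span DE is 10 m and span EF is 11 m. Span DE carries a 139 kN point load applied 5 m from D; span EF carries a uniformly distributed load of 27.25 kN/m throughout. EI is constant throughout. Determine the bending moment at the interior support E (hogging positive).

Release continuity at E by inserting a hinge; the redundant is the internal moment M_E. The primary structure is two simply-supported spans DE and EF.
End slopes at the hinge E, treating each span as simply supported:
  span DE: point load 139 at a = 5: Pab(L + a)/(6LEI) = 868.8/EI
  span EF: UDL 27.25: wL³/(24EI) = 1511/EI
  relative rotation θ_0 = (868.8 + 1511)/EI = 2380/EI
A unit hogging moment at E produces rotation L₁/(3EI) + L₂/(3EI) = 7/EI.
Slope continuity at E: θ_0 = M_E·7/EI, so M_E = 2380/7 = 340 kN·m (hogging).

M_E = 340 kN·m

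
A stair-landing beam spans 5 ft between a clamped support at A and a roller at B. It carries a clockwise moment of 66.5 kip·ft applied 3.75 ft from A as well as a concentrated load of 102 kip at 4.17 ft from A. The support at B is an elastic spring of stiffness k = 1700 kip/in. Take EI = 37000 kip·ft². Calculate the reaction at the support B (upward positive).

Take the reaction at B as the redundant and release it; the primary structure is a cantilever fixed at A.
Primary-structure tip deflection at B by superposition:
  clockwise couple 66.5 at a = 3.75: M₀a(2L − a)/(2EI) = 779.3/EI
  point load 102 at a = 4.17: Pa²(3L − a)/(6EI) = 3201/EI
  δ_0 = 3981/EI
Tip deflection under a unit load at B: L³/(3EI) = 41.67/EI.
With EI = 37000 kip·ft²: δ_0 = 0.10759 ft and δ_{BB} = 0.001126 ft/kip.
Compatibility — the spring shortens by R_B/k under the reaction it provides: δ_0 − R_B·δ_{BB} = R_B/k. With 1/k = 1/(1700×12) ft/kip = 0.000049 ft/kip, R_B = δ_0 / (δ_{BB} + 1/k) = 0.10759 / (0.001126 + 0.000049) = 91.55 kip.

R_B = 91.55 kip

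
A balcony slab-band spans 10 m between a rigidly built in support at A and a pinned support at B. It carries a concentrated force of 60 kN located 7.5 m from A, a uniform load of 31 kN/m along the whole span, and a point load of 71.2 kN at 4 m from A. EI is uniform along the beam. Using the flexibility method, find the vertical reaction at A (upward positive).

Remove the prop at B; the released (primary) structure is a cantilever built in at A.
Primary-structure tip deflection at B by superposition:
  point load 60 at a = 7.5: Pa²(3L − a)/(6EI) = 12656/EI
  UDL 31: wL⁴/(8EI) = 38750/EI
  point load 71.2 at a = 4: Pa²(3L − a)/(6EI) = 4937/EI
  δ_0 = 56343/EI
Flexibility coefficient — unit upward force at B: δ_{BB} = L³/(3EI) = 333.3/EI.
The prop prevents deflection at B: R_B = δ_0/δ_{BB} = 56343/333.3 = 169 kN.
Vertical equilibrium: R_A = ΣP − R_B = 441.2 − 169 = 272.2 kN.

R_A = 272.2 kN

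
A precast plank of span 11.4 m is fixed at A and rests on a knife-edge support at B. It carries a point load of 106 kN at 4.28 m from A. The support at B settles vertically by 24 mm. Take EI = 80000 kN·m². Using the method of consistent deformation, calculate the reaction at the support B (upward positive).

R_B = 15.72 kN

Take the reaction at B as the redundant and release it; the primary structure is a cantilever fixed at A.
Downward deflection at the released point B due to the loads:
  point load 106 at a = 4.28: Pa²(3L − a)/(6EI) = 9683/EI
Flexibility coefficient — unit upward force at B: δ_{BB} = L³/(3EI) = 493.8/EI.
With EI = 80000 kN·m²: δ_0 = 0.12104 m and δ_{BB} = 0.006173 m/kN.
Compatibility — the beam at B must follow the support down by 0.024 m: δ_0 − R_B·δ_{BB} = 0.024, so R_B = (0.12104 − 0.024)/0.006173 = 15.72 kN.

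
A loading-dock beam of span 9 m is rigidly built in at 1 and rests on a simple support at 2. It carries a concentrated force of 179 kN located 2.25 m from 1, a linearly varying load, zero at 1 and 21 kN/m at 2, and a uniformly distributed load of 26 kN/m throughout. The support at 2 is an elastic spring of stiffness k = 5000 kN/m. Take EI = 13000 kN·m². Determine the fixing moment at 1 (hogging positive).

Release the roller at 2. Primary structure: cantilever fixed at 1.
Primary-structure tip deflection at 2 by superposition:
  point load 179 at a = 2.25: Pa²(3L − a)/(6EI) = 3738/EI
  triangular load, peak 21 at the free end: 11w₀L⁴/(120EI) = 12630/EI
  UDL 26: wL⁴/(8EI) = 21323/EI
  δ_0 = 37691/EI
Flexibility coefficient — unit upward force at 2: δ_{22} = L³/(3EI) = 243/EI.
With EI = 13000 kN·m²: δ_0 = 2.8993 m and δ_{22} = 0.018692 m/kN.
Compatibility — the spring shortens by R_2/k under the reaction it provides: δ_0 − R_2·δ_{22} = R_2/k. With 1/k = 0.0002 m/kN, R_2 = δ_0 / (δ_{22} + 1/k) = 2.8993 / (0.018692 + 0.0002) = 153.5 kN.
Moment equilibrium about 1: M_1 = Σ(load moments about 1) − R_2·L = 2023 − 153.5×9 = 641.6 kN·m.

M_1 = 641.6 kN·m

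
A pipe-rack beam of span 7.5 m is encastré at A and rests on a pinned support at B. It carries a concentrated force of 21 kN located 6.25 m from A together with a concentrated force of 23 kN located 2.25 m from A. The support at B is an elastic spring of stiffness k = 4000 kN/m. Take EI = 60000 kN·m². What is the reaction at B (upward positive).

Take the reaction at B as the redundant and release it; the primary structure is a cantilever fixed at A.
Downward deflection at the released point B due to the loads:
  point load 21 at a = 6.25: Pa²(3L − a)/(6EI) = 2222/EI
  point load 23 at a = 2.25: Pa²(3L − a)/(6EI) = 393/EI
  δ_0 = 2615/EI
Flexibility coefficient — unit upward force at B: δ_{BB} = L³/(3EI) = 140.6/EI.
With EI = 60000 kN·m²: δ_0 = 0.043578 m and δ_{BB} = 0.002344 m/kN.
Compatibility — the spring shortens by R_B/k under the reaction it provides: δ_0 − R_B·δ_{BB} = R_B/k. With 1/k = 0.00025 m/kN, R_B = δ_0 / (δ_{BB} + 1/k) = 0.043578 / (0.002344 + 0.00025) = 16.8 kN.

R_B = 16.8 kN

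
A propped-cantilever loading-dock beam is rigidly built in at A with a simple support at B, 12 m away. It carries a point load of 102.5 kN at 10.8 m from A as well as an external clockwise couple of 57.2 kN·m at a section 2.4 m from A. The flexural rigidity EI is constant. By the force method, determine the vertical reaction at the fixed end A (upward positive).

R_A = 12.75 kN

Take the reaction at B as the redundant and release it; the primary structure is a cantilever fixed at A.
Primary-structure tip deflection at B by superposition:
  point load 102.5 at a = 10.8: Pa²(3L − a)/(6EI) = 50214/EI
  clockwise couple 57.2 at a = 2.4: M₀a(2L − a)/(2EI) = 1483/EI
  δ_0 = 51696/EI
Flexibility coefficient — unit upward force at B: δ_{BB} = L³/(3EI) = 576/EI.
The prop prevents deflection at B: R_B = δ_0/δ_{BB} = 51696/576 = 89.75 kN.
Vertical equilibrium: R_A = ΣP − R_B = 102.5 − 89.75 = 12.75 kN.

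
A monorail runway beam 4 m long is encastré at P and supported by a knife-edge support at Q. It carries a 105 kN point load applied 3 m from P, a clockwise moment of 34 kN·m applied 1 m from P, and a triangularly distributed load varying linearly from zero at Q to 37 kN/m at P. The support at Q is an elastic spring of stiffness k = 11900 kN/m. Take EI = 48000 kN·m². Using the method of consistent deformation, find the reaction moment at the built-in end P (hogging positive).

M_P = 155.6 kN·m

Remove the prop at Q; the released (primary) structure is a cantilever built in at P.
Free-end deflection of the primary structure under the applied loading (downward +):
  point load 105 at a = 3: Pa²(3L − a)/(6EI) = 1418/EI
  clockwise couple 34 at a = 1: M₀a(2L − a)/(2EI) = 119/EI
  triangular load, peak 37 at the fixed end: w₀L⁴/(30EI) = 315.7/EI
  δ_0 = 1852/EI
Flexibility coefficient — unit upward force at Q: δ_{QQ} = L³/(3EI) = 21.33/EI.
With EI = 48000 kN·m²: δ_0 = 0.038588 m and δ_{QQ} = 0.000444 m/kN.
Compatibility — the spring shortens by R_Q/k under the reaction it provides: δ_0 − R_Q·δ_{QQ} = R_Q/k. With 1/k = 0.000084 m/kN, R_Q = δ_0 / (δ_{QQ} + 1/k) = 0.038588 / (0.000444 + 0.000084) = 73.02 kN.
Moment equilibrium about P: M_P = Σ(load moments about P) − R_Q·L = 447.7 − 73.02×4 = 155.6 kN·m.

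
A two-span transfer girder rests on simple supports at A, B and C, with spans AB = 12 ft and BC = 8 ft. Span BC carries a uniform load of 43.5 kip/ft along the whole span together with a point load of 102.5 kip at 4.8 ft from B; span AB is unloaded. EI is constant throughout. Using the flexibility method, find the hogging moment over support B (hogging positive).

Insert a hinge at B; M_B is the redundant, and each span becomes simply supported.
Rotations at B on the released spans (each span's end-slope, ×1/EI):
  span BC: UDL 43.5: wL³/(24EI) = 928/EI
  span BC: point load 102.5 at a = 4.8: Pab(L + b)/(6LEI) = 367.4/EI
  relative rotation θ_0 = (0 + 1295)/EI = 1295/EI
A unit hogging moment at B produces rotation L₁/(3EI) + L₂/(3EI) = 6.667/EI.
Compatibility: M_B·(L₁+L₂)/(3EI) = θ_0, giving M_B = 194.3 kip·ft (hogging).

M_B = 194.3 kip·ft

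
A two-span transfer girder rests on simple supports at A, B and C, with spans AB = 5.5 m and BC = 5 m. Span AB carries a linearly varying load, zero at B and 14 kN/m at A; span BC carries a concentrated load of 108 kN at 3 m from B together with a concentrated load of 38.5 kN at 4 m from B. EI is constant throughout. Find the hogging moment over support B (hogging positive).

M_B = 64.94 kN·m

Take M_B as the redundant. Released structure: two simple spans AB and BC with a hinge at B.
Discontinuity in slope at B on the released structure — sum the simple-span end rotations:
  span AB: triangular load, peak 14: 7w₀L³/(360EI) = 45.29/EI
  span BC: point load 108 at a = 3: Pab(L + b)/(6LEI) = 151.2/EI
  span BC: point load 38.5 at a = 4: Pab(L + b)/(6LEI) = 30.8/EI
  relative rotation θ_0 = (45.29 + 182)/EI = 227.3/EI
A unit hogging moment at B produces rotation L₁/(3EI) + L₂/(3EI) = 3.5/EI.
Compatibility: M_B·(L₁+L₂)/(3EI) = θ_0, giving M_B = 64.94 kN·m (hogging).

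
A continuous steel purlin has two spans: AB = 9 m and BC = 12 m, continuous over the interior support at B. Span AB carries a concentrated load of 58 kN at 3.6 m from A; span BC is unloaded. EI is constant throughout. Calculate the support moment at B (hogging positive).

M_B = 37.58 kN·m

Insert a hinge at B; M_B is the redundant, and each span becomes simply supported.
Rotations at B on the released spans (each span's end-slope, ×1/EI):
  span AB: point load 58 at a = 3.6: Pab(L + a)/(6LEI) = 263.1/EI
  relative rotation θ_0 = (263.1 + 0)/EI = 263.1/EI
A unit hogging moment at B produces rotation L₁/(3EI) + L₂/(3EI) = 7/EI.
Slope continuity at B: θ_0 = M_B·7/EI, so M_B = 263.1/7 = 37.58 kN·m (hogging).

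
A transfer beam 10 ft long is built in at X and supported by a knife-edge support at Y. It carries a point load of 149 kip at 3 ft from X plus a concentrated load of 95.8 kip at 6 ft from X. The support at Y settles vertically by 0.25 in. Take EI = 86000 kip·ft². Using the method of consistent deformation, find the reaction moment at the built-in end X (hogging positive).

Remove the prop at Y; the released (primary) structure is a cantilever built in at X.
Deflection at Y on the released cantilever, summing each load's contribution:
  point load 149 at a = 3: Pa²(3L − a)/(6EI) = 6034/EI
  point load 95.8 at a = 6: Pa²(3L − a)/(6EI) = 13795/EI
  δ_0 = 19830/EI
Flexibility coefficient — unit upward force at Y: δ_{YY} = L³/(3EI) = 333.3/EI.
With EI = 86000 kip·ft²: δ_0 = 0.23058 ft and δ_{YY} = 0.003876 ft/kip.
Compatibility — the beam at Y must follow the support down by 0.02083 ft: δ_0 − R_Y·δ_{YY} = 0.02083, so R_Y = (0.23058 − 0.02083)/0.003876 = 54.11 kip.
Moment equilibrium about X: M_X = Σ(load moments about X) − R_Y·L = 1022 − 54.11×10 = 480.7 kip·ft.

M_X = 480.7 kip·ft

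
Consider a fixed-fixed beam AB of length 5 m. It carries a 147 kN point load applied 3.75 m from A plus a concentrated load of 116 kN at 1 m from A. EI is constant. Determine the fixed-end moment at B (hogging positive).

M_B = 121.9 kN·m

Take the two fixed-end moments M_A, M_B as redundants; the released structure is the simple span AB.
On the primary (simply-supported) span, the end slopes from the loading are:
  at A: point load 147 at a = 3.75: Pab(L + b)/(6LEI) = 143.6/EI
  at B: point load 147 at a = 3.75: Pab(L + a)/(6LEI) = 201/EI
  at A: point load 116 at a = 1: Pab(L + b)/(6LEI) = 139.2/EI
  at B: point load 116 at a = 1: Pab(L + a)/(6LEI) = 92.8/EI
  θ_A0 = 282.8/EI,  θ_B0 = 293.8/EI
Flexibility coefficients: a unit moment at one end gives L/(3EI) there and L/(6EI) at the far end, so f₁₁ = f₂₂ = 1.667/EI and f₁₂ = f₂₁ = 0.8333/EI.
Compatibility — zero rotation at each built-in end:
  1.667 M_A + 0.8333 M_B = 282.8
  0.8333 M_A + 1.667 M_B = 293.8
Solving the pair gives M_A = 108.7 kN·m and M_B = 121.9 kN·m (hogging).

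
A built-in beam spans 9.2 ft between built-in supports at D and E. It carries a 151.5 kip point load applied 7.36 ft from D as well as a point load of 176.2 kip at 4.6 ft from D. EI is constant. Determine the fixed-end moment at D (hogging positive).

M_D = 247.2 kip·ft

Take the two fixed-end moments M_D, M_E as redundants; the released structure is the simple span DE.
End rotations of the released simple span under the applied load (×1/EI):
  at D: point load 151.5 at a = 7.36: Pab(L + b)/(6LEI) = 410.3/EI
  at E: point load 151.5 at a = 7.36: Pab(L + a)/(6LEI) = 615.5/EI
  at D: point load 176.2 at a = 4.6: Pab(L + b)/(6LEI) = 932.1/EI
  at E: point load 176.2 at a = 4.6: Pab(L + a)/(6LEI) = 932.1/EI
  θ_D0 = 1342/EI,  θ_E0 = 1548/EI
Flexibility coefficients: a unit moment at one end gives L/(3EI) there and L/(6EI) at the far end, so f₁₁ = f₂₂ = 3.067/EI and f₁₂ = f₂₁ = 1.533/EI.
Compatibility — zero rotation at each built-in end:
  3.067 M_D + 1.533 M_E = 1342
  1.533 M_D + 3.067 M_E = 1548
Solving the pair gives M_D = 247.2 kip·ft and M_E = 381 kip·ft (hogging).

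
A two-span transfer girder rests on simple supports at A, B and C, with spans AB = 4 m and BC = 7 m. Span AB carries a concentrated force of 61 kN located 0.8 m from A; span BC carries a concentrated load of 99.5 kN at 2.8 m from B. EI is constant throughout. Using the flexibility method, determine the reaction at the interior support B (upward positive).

Insert a hinge at B; M_B is the redundant, and each span becomes simply supported.
Rotations at B on the released spans (each span's end-slope, ×1/EI):
  span AB: point load 61 at a = 0.8: Pab(L + a)/(6LEI) = 31.23/EI
  span BC: point load 99.5 at a = 2.8: Pab(L + b)/(6LEI) = 312/EI
  relative rotation θ_0 = (31.23 + 312)/EI = 343.3/EI
A unit hogging moment at B produces rotation L₁/(3EI) + L₂/(3EI) = 3.667/EI.
Compatibility: M_B·(L₁+L₂)/(3EI) = θ_0, giving M_B = 93.62 kN·m (hogging).
Span AB, ΣM about A with M_B applied at B: R_B^{AB}·4 = 48.8 + 93.62, so R_B^{AB} = 35.6 kN and R_A = 61 − 35.6 = 25.4 kN.
Span BC, ΣM about C: R_B^{BC}·7 = 417.9 + 93.62, so R_B^{BC} = 73.07 kN and R_C = 99.5 − 73.07 = 26.43 kN.
R_B = 35.6 + 73.07 = 108.7 kN.

R_B = 108.7 kN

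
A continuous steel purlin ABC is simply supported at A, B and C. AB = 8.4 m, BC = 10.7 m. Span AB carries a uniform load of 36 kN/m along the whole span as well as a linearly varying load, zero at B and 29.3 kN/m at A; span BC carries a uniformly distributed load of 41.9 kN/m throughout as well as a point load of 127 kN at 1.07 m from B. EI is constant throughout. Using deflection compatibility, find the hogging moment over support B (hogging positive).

M_B = 593.7 kN·m

Take M_B as the redundant. Released structure: two simple spans AB and BC with a hinge at B.
End slopes at the hinge B, treating each span as simply supported:
  span AB: UDL 36: wL³/(24EI) = 889.1/EI
  span AB: triangular load, peak 29.3: 7w₀L³/(360EI) = 337.7/EI
  span BC: UDL 41.9: wL³/(24EI) = 2139/EI
  span BC: point load 127 at a = 1.07: Pab(L + b)/(6LEI) = 414.4/EI
  relative rotation θ_0 = (1227 + 2553)/EI = 3780/EI
A unit hogging moment at B produces rotation L₁/(3EI) + L₂/(3EI) = 6.367/EI.
Slope continuity at B: θ_0 = M_B·6.367/EI, so M_B = 3780/6.367 = 593.7 kN·m (hogging).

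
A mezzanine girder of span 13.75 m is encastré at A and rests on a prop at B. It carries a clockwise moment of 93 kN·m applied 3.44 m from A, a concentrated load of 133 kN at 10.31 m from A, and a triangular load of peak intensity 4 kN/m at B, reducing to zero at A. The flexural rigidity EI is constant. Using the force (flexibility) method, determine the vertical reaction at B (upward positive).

Take the reaction at B as the redundant and release it; the primary structure is a cantilever fixed at A.
Downward deflection at the released point B due to the loads:
  clockwise couple 93 at a = 3.44: M₀a(2L − a)/(2EI) = 3849/EI
  point load 133 at a = 10.31: Pa²(3L − a)/(6EI) = 72902/EI
  triangular load, peak 4 at the free end: 11w₀L⁴/(120EI) = 13106/EI
  δ_0 = 89857/EI
Flexibility coefficient — unit upward force at B: δ_{BB} = L³/(3EI) = 866.5/EI.
The prop prevents deflection at B: R_B = δ_0/δ_{BB} = 89857/866.5 = 103.7 kN.

R_B = 103.7 kN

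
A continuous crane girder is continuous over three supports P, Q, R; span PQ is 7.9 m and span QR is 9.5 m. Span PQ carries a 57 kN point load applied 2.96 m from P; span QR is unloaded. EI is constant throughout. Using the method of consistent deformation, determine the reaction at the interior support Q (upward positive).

Release continuity at Q by inserting a hinge; the redundant is the internal moment M_Q. The primary structure is two simply-supported spans PQ and QR.
End slopes at the hinge Q, treating each span as simply supported:
  span PQ: point load 57 at a = 2.96: Pab(L + a)/(6LEI) = 191/EI
  relative rotation θ_0 = (191 + 0)/EI = 191/EI
A unit hogging moment at Q produces rotation L₁/(3EI) + L₂/(3EI) = 5.8/EI.
Compatibility: M_Q·(L₁+L₂)/(3EI) = θ_0, giving M_Q = 32.92 kN·m (hogging).
Span PQ, ΣM about P with M_Q applied at Q: R_Q^{PQ}·7.9 = 168.7 + 32.92, so R_Q^{PQ} = 25.52 kN and R_P = 57 − 25.52 = 31.48 kN.
Span QR, ΣM about R: R_Q^{QR}·9.5 = 0 + 32.92, so R_Q^{QR} = 3.466 kN and R_R = 0 − 3.466 = -3.466 kN.
R_Q = 25.52 + 3.466 = 28.99 kN.

R_Q = 28.99 kN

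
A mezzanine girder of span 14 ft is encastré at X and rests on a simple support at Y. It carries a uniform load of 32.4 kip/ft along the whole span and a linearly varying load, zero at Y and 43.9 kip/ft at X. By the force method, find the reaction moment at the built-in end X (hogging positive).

M_X = 1367 kip·ft

Take the reaction at Y as the redundant and release it; the primary structure is a cantilever fixed at X.
Free-end deflection of the primary structure under the applied loading (downward +):
  UDL 32.4: wL⁴/(8EI) = 155585/EI
  triangular load, peak 43.9 at the fixed end: w₀L⁴/(30EI) = 56215/EI
  δ_0 = 211800/EI
Tip deflection under a unit load at Y: L³/(3EI) = 914.7/EI.
Compatibility at Y: δ_0 − R_Y·δ_{YY} = 0, so R_Y = 211800/914.7 = 231.6 kip.
Moment equilibrium about X: M_X = Σ(load moments about X) − R_Y·L = 4609 − 231.6×14 = 1367 kip·ft.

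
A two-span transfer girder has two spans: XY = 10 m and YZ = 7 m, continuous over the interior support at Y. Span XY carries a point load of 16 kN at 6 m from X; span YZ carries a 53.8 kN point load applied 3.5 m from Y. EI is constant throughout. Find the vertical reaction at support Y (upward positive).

R_Y = 47.95 kN

Take M_Y as the redundant. Released structure: two simple spans XY and YZ with a hinge at Y.
Rotations at Y on the released spans (each span's end-slope, ×1/EI):
  span XY: point load 16 at a = 6: Pab(L + a)/(6LEI) = 102.4/EI
  span YZ: point load 53.8 at a = 3.5: Pab(L + b)/(6LEI) = 164.8/EI
  relative rotation θ_0 = (102.4 + 164.8)/EI = 267.2/EI
A unit hogging moment at Y produces rotation L₁/(3EI) + L₂/(3EI) = 5.667/EI.
Compatibility: M_Y·(L₁+L₂)/(3EI) = θ_0, giving M_Y = 47.15 kN·m (hogging).
Span XY, ΣM about X with M_Y applied at Y: R_Y^{XY}·10 = 96 + 47.15, so R_Y^{XY} = 14.31 kN and R_X = 16 − 14.31 = 1.685 kN.
Span YZ, ΣM about Z: R_Y^{YZ}·7 = 188.3 + 47.15, so R_Y^{YZ} = 33.64 kN and R_Z = 53.8 − 33.64 = 20.16 kN.
R_Y = 14.31 + 33.64 = 47.95 kN.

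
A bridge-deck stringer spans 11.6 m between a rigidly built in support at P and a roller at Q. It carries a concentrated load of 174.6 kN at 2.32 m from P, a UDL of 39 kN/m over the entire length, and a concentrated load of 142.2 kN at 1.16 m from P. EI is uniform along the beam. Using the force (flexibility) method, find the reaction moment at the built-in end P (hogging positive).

M_P = 1089 kN·m

Remove the prop at Q; the released (primary) structure is a cantilever built in at P.
Primary-structure tip deflection at Q by superposition:
  point load 174.6 at a = 2.32: Pa²(3L − a)/(6EI) = 5087/EI
  UDL 39: wL⁴/(8EI) = 88269/EI
  point load 142.2 at a = 1.16: Pa²(3L − a)/(6EI) = 1073/EI
  δ_0 = 94429/EI
Tip deflection under a unit load at Q: L³/(3EI) = 520.3/EI.
Compatibility at Q: δ_0 − R_Q·δ_{QQ} = 0, so R_Q = 94429/520.3 = 181.5 kN.
Moment equilibrium about P: M_P = Σ(load moments about P) − R_Q·L = 3194 − 181.5×11.6 = 1089 kN·m.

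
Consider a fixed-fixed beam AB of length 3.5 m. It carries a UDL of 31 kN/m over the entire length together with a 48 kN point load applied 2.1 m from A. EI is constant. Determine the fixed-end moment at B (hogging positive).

Release both end moments; the primary structure is a simply-supported span AB with redundants M_A and M_B.
Simple-span end rotations at A and B under the given loads:
  at A: UDL 31: wL³/(24EI) = 55.38/EI
  at B: UDL 31: wL³/(24EI) = 55.38/EI
  at A: point load 48 at a = 2.1: Pab(L + b)/(6LEI) = 32.93/EI
  at B: point load 48 at a = 2.1: Pab(L + a)/(6LEI) = 37.63/EI
  θ_A0 = 88.31/EI,  θ_B0 = 93.01/EI
Flexibility coefficients: a unit moment at one end gives L/(3EI) there and L/(6EI) at the far end, so f₁₁ = f₂₂ = 1.167/EI and f₁₂ = f₂₁ = 0.5833/EI.
Compatibility — zero rotation at each built-in end:
  1.167 M_A + 0.5833 M_B = 88.31
  0.5833 M_A + 1.167 M_B = 93.01
Solving the pair gives M_A = 47.77 kN·m and M_B = 55.84 kN·m (hogging).

M_B = 55.84 kN·m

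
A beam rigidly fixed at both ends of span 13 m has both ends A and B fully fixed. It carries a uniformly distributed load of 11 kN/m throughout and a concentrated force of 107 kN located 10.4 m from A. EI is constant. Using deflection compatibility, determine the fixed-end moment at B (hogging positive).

Release both end moments; the primary structure is a simply-supported span AB with redundants M_A and M_B.
Simple-span end rotations at A and B under the given loads:
  at A: UDL 11: wL³/(24EI) = 1007/EI
  at B: UDL 11: wL³/(24EI) = 1007/EI
  at A: point load 107 at a = 10.4: Pab(L + b)/(6LEI) = 578.7/EI
  at B: point load 107 at a = 10.4: Pab(L + a)/(6LEI) = 868/EI
  θ_A0 = 1586/EI,  θ_B0 = 1875/EI
Flexibility coefficients: a unit moment at one end gives L/(3EI) there and L/(6EI) at the far end, so f₁₁ = f₂₂ = 4.333/EI and f₁₂ = f₂₁ = 2.167/EI.
Compatibility — zero rotation at each built-in end:
  4.333 M_A + 2.167 M_B = 1586
  2.167 M_A + 4.333 M_B = 1875
Solving the pair gives M_A = 199.4 kN·m and M_B = 333 kN·m (hogging).

M_B = 333 kN·m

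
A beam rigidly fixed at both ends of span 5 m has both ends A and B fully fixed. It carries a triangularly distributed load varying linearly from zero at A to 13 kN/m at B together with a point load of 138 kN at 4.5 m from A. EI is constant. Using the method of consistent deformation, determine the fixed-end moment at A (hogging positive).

M_A = 17.04 kN·m

Release both end moments; the primary structure is a simply-supported span AB with redundants M_A and M_B.
On the primary (simply-supported) span, the end slopes from the loading are:
  at A: triangular load, peak 13: 7w₀L³/(360EI) = 31.6/EI
  at B: triangular load, peak 13: w₀L³/(45EI) = 36.11/EI
  at A: point load 138 at a = 4.5: Pab(L + b)/(6LEI) = 56.92/EI
  at B: point load 138 at a = 4.5: Pab(L + a)/(6LEI) = 98.33/EI
  θ_A0 = 88.52/EI,  θ_B0 = 134.4/EI
Flexibility coefficients: a unit moment at one end gives L/(3EI) there and L/(6EI) at the far end, so f₁₁ = f₂₂ = 1.667/EI and f₁₂ = f₂₁ = 0.8333/EI.
Compatibility — zero rotation at each built-in end:
  1.667 M_A + 0.8333 M_B = 88.52
  0.8333 M_A + 1.667 M_B = 134.4
Solving the pair gives M_A = 17.04 kN·m and M_B = 72.14 kN·m (hogging).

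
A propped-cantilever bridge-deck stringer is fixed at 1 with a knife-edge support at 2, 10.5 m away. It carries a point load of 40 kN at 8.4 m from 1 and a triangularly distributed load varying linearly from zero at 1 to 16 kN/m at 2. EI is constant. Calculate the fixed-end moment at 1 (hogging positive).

M_1 = 143.2 kN·m

Choose R_2 as the redundant. The primary structure is the cantilever fixed at 1.
Free-end deflection of the primary structure under the applied loading (downward +):
  point load 40 at a = 8.4: Pa²(3L − a)/(6EI) = 10866/EI
  triangular load, peak 16 at the free end: 11w₀L⁴/(120EI) = 17827/EI
  δ_0 = 28694/EI
Flexibility coefficient — unit upward force at 2: δ_{22} = L³/(3EI) = 385.9/EI.
Compatibility at 2: δ_0 − R_2·δ_{22} = 0, so R_2 = 28694/385.9 = 74.36 kN.
Moment equilibrium about 1: M_1 = Σ(load moments about 1) − R_2·L = 924 − 74.36×10.5 = 143.2 kN·m.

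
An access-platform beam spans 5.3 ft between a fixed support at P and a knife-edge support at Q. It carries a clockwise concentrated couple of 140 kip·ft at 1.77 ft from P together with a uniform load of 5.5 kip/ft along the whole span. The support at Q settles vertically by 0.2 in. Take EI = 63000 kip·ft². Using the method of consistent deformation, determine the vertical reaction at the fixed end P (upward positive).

Choose R_Q as the redundant. The primary structure is the cantilever fixed at P.
Deflection at Q on the released cantilever, summing each load's contribution:
  clockwise couple 140 at a = 1.77: M₀a(2L − a)/(2EI) = 1094/EI
  UDL 5.5: wL⁴/(8EI) = 542.5/EI
  δ_0 = 1637/EI
Flexibility coefficient — unit upward force at Q: δ_{QQ} = L³/(3EI) = 49.63/EI.
With EI = 63000 kip·ft²: δ_0 = 0.025976 ft and δ_{QQ} = 0.000788 ft/kip.
Compatibility — the beam at Q must follow the support down by 0.01667 ft: δ_0 − R_Q·δ_{QQ} = 0.01667, so R_Q = (0.025976 − 0.01667)/0.000788 = 11.82 kip.
Vertical equilibrium: R_P = ΣP − R_Q = 29.15 − 11.82 = 17.33 kip.

R_P = 17.33 kip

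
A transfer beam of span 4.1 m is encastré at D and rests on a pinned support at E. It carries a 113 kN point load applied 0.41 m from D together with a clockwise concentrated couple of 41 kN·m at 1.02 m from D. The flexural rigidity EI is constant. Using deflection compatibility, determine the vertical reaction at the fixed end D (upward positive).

R_D = 104.8 kN

Release the roller at E. Primary structure: cantilever fixed at D.
Primary-structure tip deflection at E by superposition:
  point load 113 at a = 0.41: Pa²(3L − a)/(6EI) = 37.64/EI
  clockwise couple 41 at a = 1.02: M₀a(2L − a)/(2EI) = 150.1/EI
  δ_0 = 187.8/EI
Flexibility coefficient — unit upward force at E: δ_{EE} = L³/(3EI) = 22.97/EI.
The prop prevents deflection at E: R_E = δ_0/δ_{EE} = 187.8/22.97 = 8.174 kN.
Vertical equilibrium: R_D = ΣP − R_E = 113 − 8.174 = 104.8 kN.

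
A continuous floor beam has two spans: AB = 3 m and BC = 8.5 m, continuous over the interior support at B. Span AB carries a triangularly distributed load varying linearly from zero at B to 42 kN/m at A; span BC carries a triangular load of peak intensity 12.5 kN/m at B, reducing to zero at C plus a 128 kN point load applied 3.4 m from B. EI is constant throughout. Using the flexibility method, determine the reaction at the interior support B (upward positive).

Insert a hinge at B; M_B is the redundant, and each span becomes simply supported.
End slopes at the hinge B, treating each span as simply supported:
  span AB: triangular load, peak 42: 7w₀L³/(360EI) = 22.05/EI
  span BC: triangular load, peak 12.5: w₀L³/(45EI) = 170.6/EI
  span BC: point load 128 at a = 3.4: Pab(L + b)/(6LEI) = 591.9/EI
  relative rotation θ_0 = (22.05 + 762.5)/EI = 784.5/EI
A unit hogging moment at B produces rotation L₁/(3EI) + L₂/(3EI) = 3.833/EI.
Compatibility: M_B·(L₁+L₂)/(3EI) = θ_0, giving M_B = 204.7 kN·m (hogging).
Span AB, ΣM about A with M_B applied at B: R_B^{AB}·3 = 63 + 204.7, so R_B^{AB} = 89.22 kN and R_A = 63 − 89.22 = -26.22 kN.
Span BC, ΣM about C: R_B^{BC}·8.5 = 953.8 + 204.7, so R_B^{BC} = 136.3 kN and R_C = 181.1 − 136.3 = 44.83 kN.
R_B = 89.22 + 136.3 = 225.5 kN.

R_B = 225.5 kN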